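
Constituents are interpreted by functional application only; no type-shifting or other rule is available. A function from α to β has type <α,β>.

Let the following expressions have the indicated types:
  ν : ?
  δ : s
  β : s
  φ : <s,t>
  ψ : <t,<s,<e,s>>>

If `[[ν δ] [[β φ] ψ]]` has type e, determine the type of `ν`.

<s,<<s,<e,s>>,e>>

[[ν δ] [[β φ] ψ]] must have type e. The sister [[β φ] ψ] has type <s,<e,s>>; that is not a function onto e, so [ν δ] must be the functor, of type <<s,<e,s>>,e>.
[ν δ] must have type <<s,<e,s>>,e>. The sister δ has type s; that is not a function onto <<s,<e,s>>,e>, so ν must be the functor, of type <s,<<s,<e,s>>,e>>.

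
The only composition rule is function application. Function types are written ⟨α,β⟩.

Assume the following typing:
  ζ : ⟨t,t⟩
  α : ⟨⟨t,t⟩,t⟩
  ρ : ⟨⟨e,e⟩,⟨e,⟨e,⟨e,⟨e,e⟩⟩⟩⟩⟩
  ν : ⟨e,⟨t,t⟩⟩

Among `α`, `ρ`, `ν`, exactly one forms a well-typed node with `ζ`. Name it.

α — combines: α : ⟨⟨t,t⟩,t⟩ takes ζ : ⟨t,t⟩ as argument, giving t.
ρ : ⟨⟨e,e⟩,⟨e,⟨e,⟨e,⟨e,e⟩⟩⟩⟩⟩ — does not combine with ζ.
ν : ⟨e,⟨t,t⟩⟩ — does not combine with ζ.

α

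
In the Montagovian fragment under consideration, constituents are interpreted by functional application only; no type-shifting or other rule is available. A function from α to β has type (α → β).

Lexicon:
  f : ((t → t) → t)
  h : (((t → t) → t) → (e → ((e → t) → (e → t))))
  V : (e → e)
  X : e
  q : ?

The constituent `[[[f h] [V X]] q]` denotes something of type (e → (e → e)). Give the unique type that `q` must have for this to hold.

[[[f h] [V X]] q] is required to be (e → (e → e)). [[f h] [V X]] : ((e → t) → (e → t)) cannot yield (e → (e → e)) as functor, so q : (((e → t) → (e → t)) → (e → (e → e))).

(((e → t) → (e → t)) → (e → (e → e)))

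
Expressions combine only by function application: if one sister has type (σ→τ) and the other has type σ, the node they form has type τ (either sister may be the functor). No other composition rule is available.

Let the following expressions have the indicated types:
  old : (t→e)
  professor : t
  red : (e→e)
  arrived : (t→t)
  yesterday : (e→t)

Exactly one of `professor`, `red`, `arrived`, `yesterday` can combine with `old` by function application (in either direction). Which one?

professor — combines: old : (t→e) takes professor : t as argument, giving e.
red : (e→e) — no; old wants t, and red wants e.
arrived : (t→t) — no; old wants t, and arrived wants t.
yesterday : (e→t) — no; old wants t, and yesterday wants e.

professor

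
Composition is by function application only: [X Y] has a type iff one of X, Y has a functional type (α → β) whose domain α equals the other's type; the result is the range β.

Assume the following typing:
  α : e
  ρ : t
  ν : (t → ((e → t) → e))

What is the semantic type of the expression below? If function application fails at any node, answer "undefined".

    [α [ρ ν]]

[ρ ν] — ν of type (t → ((e → t) → e)) combines with ρ of type t: type ((e → t) → e).
[α [ρ ν]]: e and ((e → t) → e) cannot combine by function application — type clash.

undefined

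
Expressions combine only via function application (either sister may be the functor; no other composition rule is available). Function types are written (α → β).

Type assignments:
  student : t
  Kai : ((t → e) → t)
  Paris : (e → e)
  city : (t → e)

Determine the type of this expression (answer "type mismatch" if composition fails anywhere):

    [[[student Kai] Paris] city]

type mismatch

[student Kai]: t with ((t → e) → t) — neither is a function whose domain matches the other; composition fails here.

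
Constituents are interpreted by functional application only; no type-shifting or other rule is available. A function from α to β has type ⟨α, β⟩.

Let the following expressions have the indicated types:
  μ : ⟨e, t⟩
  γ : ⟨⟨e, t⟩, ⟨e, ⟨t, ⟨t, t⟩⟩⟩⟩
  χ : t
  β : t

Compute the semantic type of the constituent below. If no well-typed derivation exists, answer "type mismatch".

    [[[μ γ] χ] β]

type mismatch

[μ γ]: γ is ⟨⟨e, t⟩, ⟨e, ⟨t, ⟨t, t⟩⟩⟩⟩, μ is ⟨e, t⟩; result ⟨e, ⟨t, ⟨t, t⟩⟩⟩.
[[μ γ] χ]: ⟨e, ⟨t, ⟨t, t⟩⟩⟩ with t — neither is a function whose domain matches the other; composition fails here.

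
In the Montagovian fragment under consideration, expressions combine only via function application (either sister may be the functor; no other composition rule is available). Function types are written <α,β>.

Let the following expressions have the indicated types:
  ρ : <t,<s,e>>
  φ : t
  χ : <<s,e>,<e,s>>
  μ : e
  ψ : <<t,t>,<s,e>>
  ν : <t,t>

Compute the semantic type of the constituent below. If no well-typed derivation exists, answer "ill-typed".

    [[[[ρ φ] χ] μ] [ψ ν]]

[ρ φ]: ρ is <t,<s,e>>, φ is t; result <s,e>.
[[ρ φ] χ]: χ is <<s,e>,<e,s>>, [ρ φ] is <s,e>; result <e,s>.
[[[ρ φ] χ] μ]: [[ρ φ] χ] is <e,s>, μ is e; result s.
[ψ ν]: ψ is <<t,t>,<s,e>>, ν is <t,t>; result <s,e>.
[[[[ρ φ] χ] μ] [ψ ν]]: [ψ ν] is <s,e>, [[[ρ φ] χ] μ] is s; result e.

e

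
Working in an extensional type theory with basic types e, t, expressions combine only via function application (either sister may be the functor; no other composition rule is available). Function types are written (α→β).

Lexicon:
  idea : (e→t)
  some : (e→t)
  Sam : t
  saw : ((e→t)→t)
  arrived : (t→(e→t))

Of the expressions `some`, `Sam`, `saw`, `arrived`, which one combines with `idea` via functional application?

some : (e→t) — idea needs e; some needs e; neither fits.
Sam : t — idea needs e; Sam needs nothing (atomic); neither fits.
saw — combines: saw : ((e→t)→t) takes idea : (e→t) as argument, giving t.
arrived : (t→(e→t)) — idea needs e; arrived needs t; neither fits.

saw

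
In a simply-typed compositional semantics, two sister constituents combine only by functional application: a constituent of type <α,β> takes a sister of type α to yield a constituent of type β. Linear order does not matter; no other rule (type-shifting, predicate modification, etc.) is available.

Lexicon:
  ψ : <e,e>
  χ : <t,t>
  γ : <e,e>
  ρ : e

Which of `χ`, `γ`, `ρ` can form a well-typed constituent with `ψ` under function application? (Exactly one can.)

χ : <t,t> — does not combine with ψ.
γ : <e,e> — does not combine with ψ.
ρ — combines: ψ : <e,e> takes ρ : e as argument, giving e.

ρ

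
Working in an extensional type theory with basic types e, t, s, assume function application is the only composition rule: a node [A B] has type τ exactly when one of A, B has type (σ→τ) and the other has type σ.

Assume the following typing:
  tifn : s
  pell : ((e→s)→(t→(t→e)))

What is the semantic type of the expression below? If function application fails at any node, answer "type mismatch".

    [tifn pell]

[tifn pell]: s with ((e→s)→(t→(t→e))) — neither is a function whose domain matches the other; composition fails here.

type mismatch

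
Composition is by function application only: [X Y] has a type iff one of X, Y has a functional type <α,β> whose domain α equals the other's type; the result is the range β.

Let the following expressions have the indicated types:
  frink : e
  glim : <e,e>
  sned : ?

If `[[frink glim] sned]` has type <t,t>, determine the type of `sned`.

[[frink glim] sned] must have type <t,t>. The sister [frink glim] has type e; that is not a function onto <t,t>, so sned must be the functor, of type <e,<t,t>>.

<e,<t,t>>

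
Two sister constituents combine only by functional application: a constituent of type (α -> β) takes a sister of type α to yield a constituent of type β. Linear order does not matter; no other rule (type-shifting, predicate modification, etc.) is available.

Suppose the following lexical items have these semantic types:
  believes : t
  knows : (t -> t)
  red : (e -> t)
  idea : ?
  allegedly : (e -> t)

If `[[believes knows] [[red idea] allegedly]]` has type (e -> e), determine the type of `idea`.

((e -> t) -> ((e -> t) -> (t -> (e -> e))))

[[believes knows] [[red idea] allegedly]] must have type (e -> e). The sister [believes knows] has type t; that is not a function onto (e -> e), so [[red idea] allegedly] must be the functor, of type (t -> (e -> e)).
[[red idea] allegedly] must have type (t -> (e -> e)). The sister allegedly has type (e -> t); that is not a function onto (t -> (e -> e)), so [red idea] must be the functor, of type ((e -> t) -> (t -> (e -> e))).
[red idea] must have type ((e -> t) -> (t -> (e -> e))). The sister red has type (e -> t); that is not a function onto ((e -> t) -> (t -> (e -> e))), so idea must be the functor, of type ((e -> t) -> ((e -> t) -> (t -> (e -> e)))).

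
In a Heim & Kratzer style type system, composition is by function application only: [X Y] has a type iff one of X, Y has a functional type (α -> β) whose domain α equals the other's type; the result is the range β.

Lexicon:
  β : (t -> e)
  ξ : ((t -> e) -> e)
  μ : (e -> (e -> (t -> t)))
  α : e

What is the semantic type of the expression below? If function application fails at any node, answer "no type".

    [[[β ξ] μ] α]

[β ξ]: ξ is ((t -> e) -> e), β is (t -> e); result e.
[[β ξ] μ]: μ is (e -> (e -> (t -> t))), [β ξ] is e; result (e -> (t -> t)).
[[[β ξ] μ] α]: [[β ξ] μ] is (e -> (t -> t)), α is e; result (t -> t).

(t -> t)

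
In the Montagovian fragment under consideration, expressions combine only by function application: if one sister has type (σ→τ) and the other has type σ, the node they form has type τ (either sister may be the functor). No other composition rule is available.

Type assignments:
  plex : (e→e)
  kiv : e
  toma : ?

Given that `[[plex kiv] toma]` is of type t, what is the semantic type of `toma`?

(e→t)

At [[plex kiv] toma] (required: t): [plex kiv] is e, which is not a function with range t; hence toma is the functor — type (e→t).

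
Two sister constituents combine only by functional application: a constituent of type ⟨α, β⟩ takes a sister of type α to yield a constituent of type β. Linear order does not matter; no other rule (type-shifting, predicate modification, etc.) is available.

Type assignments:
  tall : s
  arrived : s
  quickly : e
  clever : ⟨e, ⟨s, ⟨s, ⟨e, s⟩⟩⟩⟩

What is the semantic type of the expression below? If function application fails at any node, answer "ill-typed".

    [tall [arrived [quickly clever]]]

⟨e, s⟩

[quickly clever]: ⟨e, ⟨s, ⟨s, ⟨e, s⟩⟩⟩⟩ applied to e yields ⟨s, ⟨s, ⟨e, s⟩⟩⟩.
[arrived [quickly clever]]: ⟨s, ⟨s, ⟨e, s⟩⟩⟩ applied to s yields ⟨s, ⟨e, s⟩⟩.
[tall [arrived [quickly clever]]]: ⟨s, ⟨e, s⟩⟩ applied to s yields ⟨e, s⟩.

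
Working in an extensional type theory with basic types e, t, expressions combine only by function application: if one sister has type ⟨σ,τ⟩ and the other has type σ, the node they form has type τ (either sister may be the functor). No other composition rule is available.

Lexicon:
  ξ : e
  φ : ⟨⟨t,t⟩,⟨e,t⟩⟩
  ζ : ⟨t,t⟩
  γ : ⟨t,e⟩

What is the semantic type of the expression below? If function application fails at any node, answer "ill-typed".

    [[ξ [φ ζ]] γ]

[φ ζ]: functor φ : ⟨⟨t,t⟩,⟨e,t⟩⟩, argument ζ : ⟨t,t⟩; result ⟨e,t⟩.
[ξ [φ ζ]]: functor [φ ζ] : ⟨e,t⟩, argument ξ : e; result t.
[[ξ [φ ζ]] γ]: functor γ : ⟨t,e⟩, argument [ξ [φ ζ]] : t; result e.

e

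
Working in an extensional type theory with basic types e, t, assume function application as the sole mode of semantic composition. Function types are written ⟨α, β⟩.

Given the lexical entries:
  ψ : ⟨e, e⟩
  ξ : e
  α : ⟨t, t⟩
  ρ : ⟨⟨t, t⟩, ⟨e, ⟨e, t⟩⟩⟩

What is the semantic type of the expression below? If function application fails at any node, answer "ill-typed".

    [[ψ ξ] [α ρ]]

At [ψ ξ], ψ : ⟨e, e⟩ takes ξ : e, giving e.
At [α ρ], ρ : ⟨⟨t, t⟩, ⟨e, ⟨e, t⟩⟩⟩ takes α : ⟨t, t⟩, giving ⟨e, ⟨e, t⟩⟩.
At [[ψ ξ] [α ρ]], [α ρ] : ⟨e, ⟨e, t⟩⟩ takes [ψ ξ] : e, giving ⟨e, t⟩.

⟨e, t⟩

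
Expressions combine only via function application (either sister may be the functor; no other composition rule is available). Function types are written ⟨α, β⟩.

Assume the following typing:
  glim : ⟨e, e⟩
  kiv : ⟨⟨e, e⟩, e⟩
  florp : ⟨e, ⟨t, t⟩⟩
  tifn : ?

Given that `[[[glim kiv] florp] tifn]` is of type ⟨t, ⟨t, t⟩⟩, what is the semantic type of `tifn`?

[[[glim kiv] florp] tifn] is required to be ⟨t, ⟨t, t⟩⟩. [[glim kiv] florp] : ⟨t, t⟩ cannot yield ⟨t, ⟨t, t⟩⟩ as functor, so tifn : ⟨⟨t, t⟩, ⟨t, ⟨t, t⟩⟩⟩.

⟨⟨t, t⟩, ⟨t, ⟨t, t⟩⟩⟩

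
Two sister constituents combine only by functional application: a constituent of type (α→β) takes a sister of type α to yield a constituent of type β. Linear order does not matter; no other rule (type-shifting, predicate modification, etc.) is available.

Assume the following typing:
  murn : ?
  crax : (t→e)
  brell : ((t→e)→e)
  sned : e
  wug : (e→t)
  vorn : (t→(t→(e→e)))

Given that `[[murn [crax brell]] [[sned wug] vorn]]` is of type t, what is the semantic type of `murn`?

For [[murn [crax brell]] [[sned wug] vorn]] to have type t with [[sned wug] vorn] of type (t→(e→e)), [murn [crax brell]] must be the function: [murn [crax brell]] : ((t→(e→e))→t).
For [murn [crax brell]] to have type ((t→(e→e))→t) with [crax brell] of type e, murn must be the function: murn : (e→((t→(e→e))→t)).

(e→((t→(e→e))→t))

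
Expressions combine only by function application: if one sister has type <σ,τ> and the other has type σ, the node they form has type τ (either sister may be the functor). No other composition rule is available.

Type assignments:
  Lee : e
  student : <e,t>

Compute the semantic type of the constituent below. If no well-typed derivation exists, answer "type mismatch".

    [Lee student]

[Lee student]: <e,t> applied to e yields t.

t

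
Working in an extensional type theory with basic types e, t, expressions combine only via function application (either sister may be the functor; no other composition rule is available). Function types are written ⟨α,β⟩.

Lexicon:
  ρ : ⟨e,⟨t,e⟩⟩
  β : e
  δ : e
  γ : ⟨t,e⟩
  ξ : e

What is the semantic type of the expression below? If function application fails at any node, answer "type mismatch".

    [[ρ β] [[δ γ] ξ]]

[ρ β]: ρ is ⟨e,⟨t,e⟩⟩, β is e; result ⟨t,e⟩.
[δ γ]: e and ⟨t,e⟩ cannot combine by function application — type clash.

type mismatch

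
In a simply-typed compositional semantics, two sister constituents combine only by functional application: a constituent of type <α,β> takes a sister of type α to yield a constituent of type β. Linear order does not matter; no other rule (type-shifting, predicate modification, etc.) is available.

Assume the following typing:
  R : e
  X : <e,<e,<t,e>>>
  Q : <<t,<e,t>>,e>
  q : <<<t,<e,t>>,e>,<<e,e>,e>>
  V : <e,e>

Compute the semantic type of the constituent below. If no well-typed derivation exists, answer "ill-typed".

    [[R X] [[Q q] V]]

At [R X], X : <e,<e,<t,e>>> takes R : e, giving <e,<t,e>>.
At [Q q], q : <<<t,<e,t>>,e>,<<e,e>,e>> takes Q : <<t,<e,t>>,e>, giving <<e,e>,e>.
At [[Q q] V], [Q q] : <<e,e>,e> takes V : <e,e>, giving e.
At [[R X] [[Q q] V]], [R X] : <e,<t,e>> takes [[Q q] V] : e, giving <t,e>.

<t,e>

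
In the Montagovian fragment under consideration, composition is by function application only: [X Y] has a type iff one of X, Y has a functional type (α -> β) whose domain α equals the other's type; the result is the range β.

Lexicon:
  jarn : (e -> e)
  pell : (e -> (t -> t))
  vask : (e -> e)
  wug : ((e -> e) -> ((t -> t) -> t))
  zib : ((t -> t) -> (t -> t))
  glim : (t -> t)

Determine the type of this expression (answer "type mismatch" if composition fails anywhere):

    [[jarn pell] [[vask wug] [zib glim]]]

[jarn pell]: (e -> e) and (e -> (t -> t)) cannot combine by function application — type clash.

type mismatch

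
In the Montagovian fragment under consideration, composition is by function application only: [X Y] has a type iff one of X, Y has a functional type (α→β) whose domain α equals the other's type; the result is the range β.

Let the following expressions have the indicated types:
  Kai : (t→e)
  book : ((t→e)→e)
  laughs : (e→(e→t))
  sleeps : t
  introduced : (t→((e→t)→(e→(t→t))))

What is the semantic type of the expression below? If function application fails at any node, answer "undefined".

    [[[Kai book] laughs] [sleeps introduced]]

[Kai book]: book is ((t→e)→e), Kai is (t→e); result e.
[[Kai book] laughs]: laughs is (e→(e→t)), [Kai book] is e; result (e→t).
[sleeps introduced]: introduced is (t→((e→t)→(e→(t→t)))), sleeps is t; result ((e→t)→(e→(t→t))).
[[[Kai book] laughs] [sleeps introduced]]: [sleeps introduced] is ((e→t)→(e→(t→t))), [[Kai book] laughs] is (e→t); result (e→(t→t)).

(e→(t→t))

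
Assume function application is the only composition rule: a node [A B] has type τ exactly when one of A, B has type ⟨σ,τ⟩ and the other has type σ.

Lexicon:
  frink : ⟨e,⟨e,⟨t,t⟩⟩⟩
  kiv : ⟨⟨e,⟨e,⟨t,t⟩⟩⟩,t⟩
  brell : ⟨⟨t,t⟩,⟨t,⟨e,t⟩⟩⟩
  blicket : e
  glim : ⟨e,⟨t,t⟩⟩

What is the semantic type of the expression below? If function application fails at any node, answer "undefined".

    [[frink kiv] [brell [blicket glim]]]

⟨e,t⟩

At [frink kiv], kiv : ⟨⟨e,⟨e,⟨t,t⟩⟩⟩,t⟩ takes frink : ⟨e,⟨e,⟨t,t⟩⟩⟩, giving t.
At [blicket glim], glim : ⟨e,⟨t,t⟩⟩ takes blicket : e, giving ⟨t,t⟩.
At [brell [blicket glim]], brell : ⟨⟨t,t⟩,⟨t,⟨e,t⟩⟩⟩ takes [blicket glim] : ⟨t,t⟩, giving ⟨t,⟨e,t⟩⟩.
At [[frink kiv] [brell [blicket glim]]], [brell [blicket glim]] : ⟨t,⟨e,t⟩⟩ takes [frink kiv] : t, giving ⟨e,t⟩.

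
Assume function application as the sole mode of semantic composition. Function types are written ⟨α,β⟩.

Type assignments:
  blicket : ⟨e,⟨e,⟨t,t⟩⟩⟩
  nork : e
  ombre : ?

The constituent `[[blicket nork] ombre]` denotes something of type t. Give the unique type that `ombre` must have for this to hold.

⟨⟨e,⟨t,t⟩⟩,t⟩

[[blicket nork] ombre] must have type t. The sister [blicket nork] has type ⟨e,⟨t,t⟩⟩; that is not a function onto t, so ombre must be the functor, of type ⟨⟨e,⟨t,t⟩⟩,t⟩.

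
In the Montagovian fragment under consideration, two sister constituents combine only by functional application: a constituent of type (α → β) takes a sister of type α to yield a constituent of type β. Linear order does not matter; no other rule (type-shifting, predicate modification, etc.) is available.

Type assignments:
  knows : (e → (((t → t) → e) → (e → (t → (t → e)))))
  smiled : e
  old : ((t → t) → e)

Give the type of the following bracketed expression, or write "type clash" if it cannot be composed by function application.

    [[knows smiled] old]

(e → (t → (t → e)))

[knows smiled]: functor knows : (e → (((t → t) → e) → (e → (t → (t → e))))), argument smiled : e; result (((t → t) → e) → (e → (t → (t → e)))).
[[knows smiled] old]: functor [knows smiled] : (((t → t) → e) → (e → (t → (t → e)))), argument old : ((t → t) → e); result (e → (t → (t → e))).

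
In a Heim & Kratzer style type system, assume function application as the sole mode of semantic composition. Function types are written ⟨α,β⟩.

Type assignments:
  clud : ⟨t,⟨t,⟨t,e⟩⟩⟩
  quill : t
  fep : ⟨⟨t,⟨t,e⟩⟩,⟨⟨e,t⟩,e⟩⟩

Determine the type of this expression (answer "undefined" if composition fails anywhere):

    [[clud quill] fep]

⟨⟨e,t⟩,e⟩

[clud quill]: clud is ⟨t,⟨t,⟨t,e⟩⟩⟩, quill is t; result ⟨t,⟨t,e⟩⟩.
[[clud quill] fep]: fep is ⟨⟨t,⟨t,e⟩⟩,⟨⟨e,t⟩,e⟩⟩, [clud quill] is ⟨t,⟨t,e⟩⟩; result ⟨⟨e,t⟩,e⟩.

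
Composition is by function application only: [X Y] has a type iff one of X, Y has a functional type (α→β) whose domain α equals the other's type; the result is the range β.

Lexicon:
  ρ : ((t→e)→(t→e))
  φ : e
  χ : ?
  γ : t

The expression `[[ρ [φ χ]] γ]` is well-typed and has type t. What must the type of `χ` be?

(e→(((t→e)→(t→e))→(t→t)))

[[ρ [φ χ]] γ] is required to be t. γ : t cannot yield t as functor, so [ρ [φ χ]] : (t→t).
[ρ [φ χ]] is required to be (t→t). ρ : ((t→e)→(t→e)) cannot yield (t→t) as functor, so [φ χ] : (((t→e)→(t→e))→(t→t)).
[φ χ] is required to be (((t→e)→(t→e))→(t→t)). φ : e cannot yield (((t→e)→(t→e))→(t→t)) as functor, so χ : (e→(((t→e)→(t→e))→(t→t))).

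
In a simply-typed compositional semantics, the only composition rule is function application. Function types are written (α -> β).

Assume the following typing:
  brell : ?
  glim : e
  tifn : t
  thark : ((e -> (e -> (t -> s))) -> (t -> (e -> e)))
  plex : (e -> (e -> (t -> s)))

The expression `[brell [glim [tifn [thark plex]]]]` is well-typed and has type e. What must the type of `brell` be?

(e -> e)

For [brell [glim [tifn [thark plex]]]] to have type e with [glim [tifn [thark plex]]] of type e, brell must be the function: brell : (e -> e).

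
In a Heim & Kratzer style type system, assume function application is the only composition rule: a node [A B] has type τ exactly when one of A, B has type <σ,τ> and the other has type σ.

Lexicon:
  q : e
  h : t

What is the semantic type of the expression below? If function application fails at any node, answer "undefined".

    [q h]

undefined

At [q h]: neither e nor t can take the other as argument; the node is ill-typed.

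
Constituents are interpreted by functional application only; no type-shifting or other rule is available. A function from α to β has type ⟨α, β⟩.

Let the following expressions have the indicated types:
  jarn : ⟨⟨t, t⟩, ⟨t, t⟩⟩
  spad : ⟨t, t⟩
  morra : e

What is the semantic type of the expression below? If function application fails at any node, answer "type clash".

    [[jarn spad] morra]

type clash

[jarn spad]: ⟨⟨t, t⟩, ⟨t, t⟩⟩ applied to ⟨t, t⟩ yields ⟨t, t⟩.
At [[jarn spad] morra]: neither ⟨t, t⟩ nor e can take the other as argument; the node is ill-typed.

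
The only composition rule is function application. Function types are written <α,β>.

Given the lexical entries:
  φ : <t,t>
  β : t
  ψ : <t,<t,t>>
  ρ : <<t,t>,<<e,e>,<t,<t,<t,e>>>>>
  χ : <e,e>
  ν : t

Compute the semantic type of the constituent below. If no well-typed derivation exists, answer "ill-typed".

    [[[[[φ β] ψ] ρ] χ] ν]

[φ β] — φ of type <t,t> combines with β of type t: type t.
[[φ β] ψ] — ψ of type <t,<t,t>> combines with [φ β] of type t: type <t,t>.
[[[φ β] ψ] ρ] — ρ of type <<t,t>,<<e,e>,<t,<t,<t,e>>>>> combines with [[φ β] ψ] of type <t,t>: type <<e,e>,<t,<t,<t,e>>>>.
[[[[φ β] ψ] ρ] χ] — [[[φ β] ψ] ρ] of type <<e,e>,<t,<t,<t,e>>>> combines with χ of type <e,e>: type <t,<t,<t,e>>>.
[[[[[φ β] ψ] ρ] χ] ν] — [[[[φ β] ψ] ρ] χ] of type <t,<t,<t,e>>> combines with ν of type t: type <t,<t,e>>.

<t,<t,e>>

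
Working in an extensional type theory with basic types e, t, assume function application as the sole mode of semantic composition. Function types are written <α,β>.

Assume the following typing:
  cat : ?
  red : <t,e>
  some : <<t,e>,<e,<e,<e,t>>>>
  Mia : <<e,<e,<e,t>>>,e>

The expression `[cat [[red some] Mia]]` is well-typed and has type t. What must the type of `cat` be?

<e,t>

[cat [[red some] Mia]] must have type t. The sister [[red some] Mia] has type e; that is not a function onto t, so cat must be the functor, of type <e,t>.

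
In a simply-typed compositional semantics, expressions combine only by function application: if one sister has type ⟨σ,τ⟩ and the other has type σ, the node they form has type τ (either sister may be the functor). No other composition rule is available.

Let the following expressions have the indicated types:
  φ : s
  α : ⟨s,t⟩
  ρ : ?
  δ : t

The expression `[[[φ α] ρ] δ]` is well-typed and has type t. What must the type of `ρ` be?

For [[[φ α] ρ] δ] to have type t with δ of type t, [[φ α] ρ] must be the function: [[φ α] ρ] : ⟨t,t⟩.
For [[φ α] ρ] to have type ⟨t,t⟩ with [φ α] of type t, ρ must be the function: ρ : ⟨t,⟨t,t⟩⟩.

⟨t,⟨t,t⟩⟩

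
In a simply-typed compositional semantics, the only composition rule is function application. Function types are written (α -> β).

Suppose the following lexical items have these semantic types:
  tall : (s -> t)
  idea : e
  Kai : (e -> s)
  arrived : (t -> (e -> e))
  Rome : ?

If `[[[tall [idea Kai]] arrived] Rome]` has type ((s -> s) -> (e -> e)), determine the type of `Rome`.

((e -> e) -> ((s -> s) -> (e -> e)))

[[[tall [idea Kai]] arrived] Rome] must have type ((s -> s) -> (e -> e)). The sister [[tall [idea Kai]] arrived] has type (e -> e); that is not a function onto ((s -> s) -> (e -> e)), so Rome must be the functor, of type ((e -> e) -> ((s -> s) -> (e -> e))).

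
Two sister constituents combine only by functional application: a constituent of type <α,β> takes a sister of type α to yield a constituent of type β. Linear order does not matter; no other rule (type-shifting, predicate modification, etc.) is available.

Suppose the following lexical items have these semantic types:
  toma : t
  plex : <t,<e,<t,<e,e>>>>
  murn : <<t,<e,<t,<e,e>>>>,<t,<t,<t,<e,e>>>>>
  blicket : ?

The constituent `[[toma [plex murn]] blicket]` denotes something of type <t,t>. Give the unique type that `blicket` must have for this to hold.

<<t,<t,<e,e>>>,<t,t>>

[[toma [plex murn]] blicket] must have type <t,t>. The sister [toma [plex murn]] has type <t,<t,<e,e>>>; that is not a function onto <t,t>, so blicket must be the functor, of type <<t,<t,<e,e>>>,<t,t>>.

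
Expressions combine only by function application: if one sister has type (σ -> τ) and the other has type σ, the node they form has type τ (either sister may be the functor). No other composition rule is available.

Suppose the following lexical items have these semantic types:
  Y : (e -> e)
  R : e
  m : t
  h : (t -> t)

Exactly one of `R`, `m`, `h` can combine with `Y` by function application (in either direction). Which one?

R — combines: Y : (e -> e) takes R : e as argument, giving e.
m : t — Y needs e; m needs nothing (atomic); neither fits.
h : (t -> t) — Y needs e; h needs t; neither fits.

R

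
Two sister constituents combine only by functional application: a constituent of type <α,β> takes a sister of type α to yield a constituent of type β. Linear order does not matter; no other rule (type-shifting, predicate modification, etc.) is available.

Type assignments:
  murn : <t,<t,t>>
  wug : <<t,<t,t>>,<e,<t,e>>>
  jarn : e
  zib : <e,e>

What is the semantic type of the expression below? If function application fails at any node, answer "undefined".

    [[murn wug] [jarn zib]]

<t,e>

[murn wug]: functor wug : <<t,<t,t>>,<e,<t,e>>>, argument murn : <t,<t,t>>; result <e,<t,e>>.
[jarn zib]: functor zib : <e,e>, argument jarn : e; result e.
[[murn wug] [jarn zib]]: functor [murn wug] : <e,<t,e>>, argument [jarn zib] : e; result <t,e>.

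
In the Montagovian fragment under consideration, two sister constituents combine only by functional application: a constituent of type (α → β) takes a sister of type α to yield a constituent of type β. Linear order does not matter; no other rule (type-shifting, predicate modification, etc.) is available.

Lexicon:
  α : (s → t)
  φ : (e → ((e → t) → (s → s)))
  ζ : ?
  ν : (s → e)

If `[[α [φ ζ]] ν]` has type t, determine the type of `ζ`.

((e → ((e → t) → (s → s))) → ((s → t) → ((s → e) → t)))

At [[α [φ ζ]] ν] (required: t): ν is (s → e), which is not a function with range t; hence [α [φ ζ]] is the functor — type ((s → e) → t).
At [α [φ ζ]] (required: ((s → e) → t)): α is (s → t), which is not a function with range ((s → e) → t); hence [φ ζ] is the functor — type ((s → t) → ((s → e) → t)).
At [φ ζ] (required: ((s → t) → ((s → e) → t))): φ is (e → ((e → t) → (s → s))), which is not a function with range ((s → t) → ((s → e) → t)); hence ζ is the functor — type ((e → ((e → t) → (s → s))) → ((s → t) → ((s → e) → t))).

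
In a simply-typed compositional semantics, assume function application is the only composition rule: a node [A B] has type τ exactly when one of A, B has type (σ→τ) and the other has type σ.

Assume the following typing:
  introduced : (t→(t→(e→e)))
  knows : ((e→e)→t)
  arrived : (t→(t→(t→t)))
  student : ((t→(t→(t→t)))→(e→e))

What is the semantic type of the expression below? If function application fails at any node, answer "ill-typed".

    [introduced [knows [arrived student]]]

(t→(e→e))

[arrived student]: ((t→(t→(t→t)))→(e→e)) applied to (t→(t→(t→t))) yields (e→e).
[knows [arrived student]]: ((e→e)→t) applied to (e→e) yields t.
[introduced [knows [arrived student]]]: (t→(t→(e→e))) applied to t yields (t→(e→e)).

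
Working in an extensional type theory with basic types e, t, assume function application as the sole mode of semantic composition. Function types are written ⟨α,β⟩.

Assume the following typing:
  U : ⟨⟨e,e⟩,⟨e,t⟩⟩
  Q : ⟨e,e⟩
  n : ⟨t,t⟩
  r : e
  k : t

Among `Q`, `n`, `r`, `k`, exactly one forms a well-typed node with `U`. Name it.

Q — combines: U : ⟨⟨e,e⟩,⟨e,t⟩⟩ takes Q : ⟨e,e⟩ as argument, giving ⟨e,t⟩.
n : ⟨t,t⟩ — does not combine with U.
r : e — does not combine with U.
k : t — does not combine with U.

Q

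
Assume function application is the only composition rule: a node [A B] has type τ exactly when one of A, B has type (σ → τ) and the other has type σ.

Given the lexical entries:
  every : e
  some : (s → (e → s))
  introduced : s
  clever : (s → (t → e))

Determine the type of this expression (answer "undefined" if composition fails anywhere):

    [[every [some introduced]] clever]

(t → e)

[some introduced]: functor some : (s → (e → s)), argument introduced : s; result (e → s).
[every [some introduced]]: functor [some introduced] : (e → s), argument every : e; result s.
[[every [some introduced]] clever]: functor clever : (s → (t → e)), argument [every [some introduced]] : s; result (t → e).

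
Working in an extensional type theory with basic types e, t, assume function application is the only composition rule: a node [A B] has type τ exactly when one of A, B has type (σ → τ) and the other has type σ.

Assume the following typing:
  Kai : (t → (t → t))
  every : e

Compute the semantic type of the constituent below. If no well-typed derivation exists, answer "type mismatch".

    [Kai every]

type mismatch

At [Kai every]: neither (t → (t → t)) nor e can take the other as argument; the node is ill-typed.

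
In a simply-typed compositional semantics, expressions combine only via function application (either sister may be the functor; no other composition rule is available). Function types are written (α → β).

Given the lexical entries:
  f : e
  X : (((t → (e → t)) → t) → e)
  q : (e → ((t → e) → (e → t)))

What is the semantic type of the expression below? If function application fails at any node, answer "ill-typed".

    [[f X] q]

[f X]: e with (((t → (e → t)) → t) → e) — neither is a function whose domain matches the other; composition fails here.

ill-typed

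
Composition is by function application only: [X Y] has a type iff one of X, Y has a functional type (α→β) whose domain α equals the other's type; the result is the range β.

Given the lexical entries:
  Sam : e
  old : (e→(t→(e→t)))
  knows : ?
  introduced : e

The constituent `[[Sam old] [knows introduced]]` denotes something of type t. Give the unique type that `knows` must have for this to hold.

(e→((t→(e→t))→t))

For [[Sam old] [knows introduced]] to have type t with [Sam old] of type (t→(e→t)), [knows introduced] must be the function: [knows introduced] : ((t→(e→t))→t).
For [knows introduced] to have type ((t→(e→t))→t) with introduced of type e, knows must be the function: knows : (e→((t→(e→t))→t)).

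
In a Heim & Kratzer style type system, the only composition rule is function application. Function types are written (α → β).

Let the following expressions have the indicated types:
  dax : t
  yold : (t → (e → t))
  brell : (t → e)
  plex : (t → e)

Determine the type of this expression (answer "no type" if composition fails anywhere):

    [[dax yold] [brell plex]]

no type

[dax yold] — yold of type (t → (e → t)) combines with dax of type t: type (e → t).
At [brell plex]: neither (t → e) nor (t → e) can take the other as argument; the node is ill-typed.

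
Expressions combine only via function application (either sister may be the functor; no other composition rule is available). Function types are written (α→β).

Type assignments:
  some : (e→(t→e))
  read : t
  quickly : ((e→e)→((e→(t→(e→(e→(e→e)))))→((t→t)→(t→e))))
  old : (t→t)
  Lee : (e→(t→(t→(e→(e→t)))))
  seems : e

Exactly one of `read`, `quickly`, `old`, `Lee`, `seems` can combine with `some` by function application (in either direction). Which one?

seems

read : t — neither side's domain matches the other.
quickly : ((e→e)→((e→(t→(e→(e→(e→e)))))→((t→t)→(t→e)))) — neither side's domain matches the other.
old : (t→t) — neither side's domain matches the other.
Lee : (e→(t→(t→(e→(e→t))))) — neither side's domain matches the other.
seems — combines: some : (e→(t→e)) takes seems : e as argument, giving (t→e).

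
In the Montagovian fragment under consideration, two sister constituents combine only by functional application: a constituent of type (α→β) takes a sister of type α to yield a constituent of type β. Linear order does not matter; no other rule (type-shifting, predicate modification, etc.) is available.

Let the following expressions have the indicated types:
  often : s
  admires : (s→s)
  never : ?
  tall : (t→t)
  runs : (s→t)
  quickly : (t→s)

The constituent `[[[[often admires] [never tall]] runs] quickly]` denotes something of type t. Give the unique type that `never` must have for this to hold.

At [[[[often admires] [never tall]] runs] quickly] (required: t): quickly is (t→s), which is not a function with range t; hence [[[often admires] [never tall]] runs] is the functor — type ((t→s)→t).
At [[[often admires] [never tall]] runs] (required: ((t→s)→t)): runs is (s→t), which is not a function with range ((t→s)→t); hence [[often admires] [never tall]] is the functor — type ((s→t)→((t→s)→t)).
At [[often admires] [never tall]] (required: ((s→t)→((t→s)→t))): [often admires] is s, which is not a function with range ((s→t)→((t→s)→t)); hence [never tall] is the functor — type (s→((s→t)→((t→s)→t))).
At [never tall] (required: (s→((s→t)→((t→s)→t)))): tall is (t→t), which is not a function with range (s→((s→t)→((t→s)→t))); hence never is the functor — type ((t→t)→(s→((s→t)→((t→s)→t)))).

((t→t)→(s→((s→t)→((t→s)→t))))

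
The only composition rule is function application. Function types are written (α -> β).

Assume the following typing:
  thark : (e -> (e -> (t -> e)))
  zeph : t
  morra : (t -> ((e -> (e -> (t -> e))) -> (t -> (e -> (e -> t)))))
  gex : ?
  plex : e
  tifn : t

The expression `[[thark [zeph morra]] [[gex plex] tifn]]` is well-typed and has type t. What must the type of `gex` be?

(e -> (t -> ((t -> (e -> (e -> t))) -> t)))

[[thark [zeph morra]] [[gex plex] tifn]] is required to be t. [thark [zeph morra]] : (t -> (e -> (e -> t))) cannot yield t as functor, so [[gex plex] tifn] : ((t -> (e -> (e -> t))) -> t).
[[gex plex] tifn] is required to be ((t -> (e -> (e -> t))) -> t). tifn : t cannot yield ((t -> (e -> (e -> t))) -> t) as functor, so [gex plex] : (t -> ((t -> (e -> (e -> t))) -> t)).
[gex plex] is required to be (t -> ((t -> (e -> (e -> t))) -> t)). plex : e cannot yield (t -> ((t -> (e -> (e -> t))) -> t)) as functor, so gex : (e -> (t -> ((t -> (e -> (e -> t))) -> t))).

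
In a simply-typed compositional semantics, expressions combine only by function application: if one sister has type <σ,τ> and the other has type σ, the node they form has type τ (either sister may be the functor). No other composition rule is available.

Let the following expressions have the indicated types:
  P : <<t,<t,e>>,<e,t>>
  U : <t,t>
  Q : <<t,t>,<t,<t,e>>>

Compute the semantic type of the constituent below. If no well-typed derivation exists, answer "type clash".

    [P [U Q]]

<e,t>

[U Q]: Q is <<t,t>,<t,<t,e>>>, U is <t,t>; result <t,<t,e>>.
[P [U Q]]: P is <<t,<t,e>>,<e,t>>, [U Q] is <t,<t,e>>; result <e,t>.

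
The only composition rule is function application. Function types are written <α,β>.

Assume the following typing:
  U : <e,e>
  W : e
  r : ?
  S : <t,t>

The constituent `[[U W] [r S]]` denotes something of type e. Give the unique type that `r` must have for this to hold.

At [[U W] [r S]] (required: e): [U W] is e, which is not a function with range e; hence [r S] is the functor — type <e,e>.
At [r S] (required: <e,e>): S is <t,t>, which is not a function with range <e,e>; hence r is the functor — type <<t,t>,<e,e>>.

<<t,t>,<e,e>>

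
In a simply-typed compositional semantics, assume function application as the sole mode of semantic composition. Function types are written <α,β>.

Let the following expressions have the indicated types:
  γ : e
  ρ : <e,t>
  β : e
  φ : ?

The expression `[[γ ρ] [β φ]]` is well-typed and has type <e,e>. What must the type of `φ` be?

<e,<t,<e,e>>>

[[γ ρ] [β φ]] is required to be <e,e>. [γ ρ] : t cannot yield <e,e> as functor, so [β φ] : <t,<e,e>>.
[β φ] is required to be <t,<e,e>>. β : e cannot yield <t,<e,e>> as functor, so φ : <e,<t,<e,e>>>.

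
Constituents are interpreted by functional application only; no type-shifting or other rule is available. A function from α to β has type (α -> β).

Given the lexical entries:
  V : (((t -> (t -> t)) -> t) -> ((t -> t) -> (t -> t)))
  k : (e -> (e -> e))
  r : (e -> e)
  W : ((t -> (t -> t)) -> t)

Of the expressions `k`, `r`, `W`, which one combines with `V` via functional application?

W

k : (e -> (e -> e)) — does not combine with V.
r : (e -> e) — does not combine with V.
W — combines: V : (((t -> (t -> t)) -> t) -> ((t -> t) -> (t -> t))) takes W : ((t -> (t -> t)) -> t) as argument, giving ((t -> t) -> (t -> t)).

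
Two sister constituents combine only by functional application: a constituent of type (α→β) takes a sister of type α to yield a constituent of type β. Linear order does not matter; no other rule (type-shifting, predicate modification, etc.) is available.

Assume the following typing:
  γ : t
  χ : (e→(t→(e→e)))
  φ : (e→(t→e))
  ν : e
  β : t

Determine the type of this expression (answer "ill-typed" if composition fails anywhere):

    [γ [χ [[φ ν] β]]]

[φ ν]: φ is (e→(t→e)), ν is e; result (t→e).
[[φ ν] β]: [φ ν] is (t→e), β is t; result e.
[χ [[φ ν] β]]: χ is (e→(t→(e→e))), [[φ ν] β] is e; result (t→(e→e)).
[γ [χ [[φ ν] β]]]: [χ [[φ ν] β]] is (t→(e→e)), γ is t; result (e→e).

(e→e)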